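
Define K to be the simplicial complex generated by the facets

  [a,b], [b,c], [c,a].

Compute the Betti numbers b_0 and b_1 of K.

b_0 = 1, b_1 = 1.

Fix the vertex order a < b < c and write every simplex with vertices in increasing order. Then dim K = 1 and the simplices of K are:

  0-simplices (3): a, b, c
  1-simplices (3): ab, ac, bc

Hence C_0 ≅ Z^3, C_1 ≅ Z^3.

∂_1: C_1 → C_0 sends each edge [p,q] (with p < q) to q − p. For instance
  ∂bc = c − b.
As a 3×3 matrix over Z this has rank 2, with invariant factors (1,1).

Now H_k = ker ∂_k / im ∂_{k+1}, so:

  H_0: rank C_0 − rank ∂_1 = 3 − 2 = 1, and the invariant factors of ∂_1 are all 1, so H_0 ≅ Z.
  H_1: rank ker ∂_1 − rank ∂_2 = (3 − 2) − 0 = 1, and there is no ∂_2, so H_1 ≅ Z.

Hence the Betti numbers are b_0 = 1, b_1 = 1.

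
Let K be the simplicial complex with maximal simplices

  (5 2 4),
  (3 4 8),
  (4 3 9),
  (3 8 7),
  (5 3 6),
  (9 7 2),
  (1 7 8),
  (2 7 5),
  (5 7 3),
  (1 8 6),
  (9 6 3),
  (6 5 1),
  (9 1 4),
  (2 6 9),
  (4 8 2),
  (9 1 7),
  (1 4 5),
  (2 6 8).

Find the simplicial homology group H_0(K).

H_0 = Z.

Fix the vertex order 1 < 2 < 3 < 4 < 5 < 6 < 7 < 8 < 9 and write every simplex with vertices in increasing order. Then dim K = 2 and the simplices of K are:

  0-simplices (9): [1], [2], [3], [4], [5], [6], [7], [8], [9]
  1-simplices (27): (27 of them)
  2-simplices (18): [1,4,5], [1,4,9], [1,5,6], [1,6,8], [1,7,8], [1,7,9], [2,4,5], [2,4,8], [2,5,7], [2,6,8], [2,6,9], [2,7,9], [3,4,8], [3,4,9], [3,5,6], [3,5,7], [3,6,9], [3,7,8]

Hence C_0 ≅ Z^9, C_1 ≅ Z^27, C_2 ≅ Z^18.

∂_1: C_1 → C_0 maps an edge to its endpoints' difference, ∂[p,q] = q − p. For instance
  ∂[2,5] = [5] − [2].
This gives a 9×27 integer matrix of rank 8; reducing to Smith normal form yields diagonal entries (1,1,1,1,1,1,1,1).

Boundary ∂_2: C_2 → C_1 acts by ∂[p,q,r] = [q,r] − [p,r] + [p,q]. For instance
  ∂[1,6,8] = [6,8] − [1,8] + [1,6],
  ∂[1,4,5] = [4,5] − [1,5] + [1,4].
The resulting 27×18 matrix has rank 17, and its Smith normal form has invariant factors (1,1,1,1,1,1,1,1,1,1,1,1,1,1,1,1,1).

Computing H_k = (kernel of ∂_k) / (image of ∂_{k+1}):

  H_0: rank C_0 − rank ∂_1 = 9 − 8 = 1, and the invariant factors of ∂_1 are all 1, so H_0 = Z.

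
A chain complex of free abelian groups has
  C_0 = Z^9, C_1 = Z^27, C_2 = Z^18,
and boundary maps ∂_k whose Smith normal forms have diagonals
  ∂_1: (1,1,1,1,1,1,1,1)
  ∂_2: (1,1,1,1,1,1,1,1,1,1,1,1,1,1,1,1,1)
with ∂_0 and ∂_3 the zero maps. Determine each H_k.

H_0 ≅ Z,  H_1 ≅ Z^2,  H_2 ≅ Z.

H_0: b_0 = 9 − 0 − 8 = 1; torsion from ∂_1 factors > 1: none. So H_0 ≅ Z.
H_1: b_1 = 27 − 8 − 17 = 2; torsion from ∂_2 factors > 1: none. So H_1 ≅ Z^2.
H_2: b_2 = 18 − 17 − 0 = 1; torsion from ∂_3 factors > 1: none. So H_2 ≅ Z.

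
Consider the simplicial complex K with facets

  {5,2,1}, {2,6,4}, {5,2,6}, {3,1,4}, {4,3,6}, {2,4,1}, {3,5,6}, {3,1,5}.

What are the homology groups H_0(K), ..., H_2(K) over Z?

Fix the vertex order 1 < 2 < 3 < 4 < 5 < 6 and write every simplex with vertices in increasing order. Then dim K = 2 and the simplices of K are:

  0-simplices (6): [1], [2], [3], [4], [5], [6]
  1-simplices (12): [1,2], [1,3], [1,4], [1,5], [2,4], [2,5], [2,6], [3,4], [3,5], [3,6], [4,6], [5,6]
  2-simplices (8): [1,2,4], [1,2,5], [1,3,4], [1,3,5], [2,4,6], [2,5,6], [3,4,6], [3,5,6]

so the chain groups are C_0 ≅ Z^6, C_1 ≅ Z^12, C_2 ≅ Z^8.

The boundary map ∂_1: C_1 → C_0 sends each edge [p,q] (with p < q) to q − p. For instance
  ∂[1,2] = [2] − [1].
This gives a 6×12 integer matrix of rank 5; reducing to Smith normal form yields diagonal entries (1,1,1,1,1).

Boundary ∂_2: C_2 → C_1 acts by ∂[p,q,r] = [q,r] − [p,r] + [p,q]. For instance
  ∂[2,5,6] = [5,6] − [2,6] + [2,5],
  ∂[2,4,6] = [4,6] − [2,6] + [2,4].
As a 12×8 matrix over Z this has rank 7, with invariant factors (1,1,1,1,1,1,1).

Reading off H_k = ker ∂_k / im ∂_{k+1}:

  H_0: rank C_0 − rank ∂_1 = 6 − 5 = 1, and the invariant factors of ∂_1 are all 1, so H_0 = Z.
  H_1: rank ker ∂_1 − rank ∂_2 = (12 − 5) − 7 = 0, and the invariant factors of ∂_2 are all 1, so H_1 = 0.
  H_2: rank ker ∂_2 − rank ∂_3 = (8 − 7) − 0 = 1, and there is no ∂_3, so H_2 = Z.

(K is a triangulation of the 2-sphere S^2.)

H_0 ≅ Z,  H_1 = 0,  H_2 ≅ Z.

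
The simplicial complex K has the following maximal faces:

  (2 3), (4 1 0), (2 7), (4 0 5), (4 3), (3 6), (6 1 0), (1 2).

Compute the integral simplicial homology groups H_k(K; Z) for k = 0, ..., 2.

H_0 ≅ Z,  H_1 ≅ Z^2,  H_2 = 0.

Fix the vertex order 0 < 1 < 2 < 3 < 4 < 5 < 6 < 7 and write every simplex with vertices in increasing order. Then dim K = 2 and the simplices of K are:

  0-simplices (8): [0], [1], [2], [3], [4], [5], [6], [7]
  1-simplices (12): [0,1], [0,4], [0,5], [0,6], [1,2], [1,4], [1,6], [2,3], [2,7], [3,4], [3,6], [4,5]
  2-simplices (3): [0,1,4], [0,1,6], [0,4,5]

giving chain groups C_0 ≅ Z^8, C_1 ≅ Z^12, C_2 ≅ Z^3.

The boundary map ∂_1: C_1 → C_0 is given by ∂[p,q] = [q] − [p]. For instance
  ∂[3,4] = [4] − [3].
As a 8×12 matrix over Z this has rank 7, with invariant factors (1,1,1,1,1,1,1).

∂_2: C_2 → C_1 maps a triangle to the signed sum of its edges. For instance
  ∂[0,4,5] = [4,5] − [0,5] + [0,4],
  ∂[0,1,6] = [1,6] − [0,6] + [0,1].
The 12×3 boundary matrix has rank 3 and Smith normal form diag(1,1,1).

Computing H_k = (kernel of ∂_k) / (image of ∂_{k+1}):

  H_0: rank C_0 − rank ∂_1 = 8 − 7 = 1, and the invariant factors of ∂_1 are all 1, so H_0 = Z.
  H_1: rank ker ∂_1 − rank ∂_2 = (12 − 7) − 3 = 2, and the invariant factors of ∂_2 are all 1, so H_1 = Z^2.
  H_2: rank ker ∂_2 − rank ∂_3 = (3 − 3) − 0 = 0, and there is no ∂_3, so H_2 = 0.

As a check, the Euler characteristic is 8 − 12 + 3 = -1, which agrees with 1 − 2 + 0 = -1.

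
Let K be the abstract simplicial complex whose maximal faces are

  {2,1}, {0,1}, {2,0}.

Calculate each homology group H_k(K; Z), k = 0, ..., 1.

We work with the vertex ordering 0 < 1 < 2. The simplices of K, each written with vertices in increasing order, are:

  0-simplices (3): [0], [1], [2]
  1-simplices (3): [0,1], [0,2], [1,2]

giving chain groups C_0 ≅ Z^3, C_1 ≅ Z^3.

∂_1: C_1 → C_0 is given by ∂[p,q] = [q] − [p]. For instance
  ∂[0,1] = [1] − [0].
The resulting 3×3 matrix has rank 2, and its Smith normal form has invariant factors (1,1).

Now H_k = ker ∂_k / im ∂_{k+1}, so:

  H_0: rank C_0 − rank ∂_1 = 3 − 2 = 1, and the invariant factors of ∂_1 are all 1, so H_0 = Z.
  H_1: rank ker ∂_1 − rank ∂_2 = (3 − 2) − 0 = 1, and there is no ∂_2, so H_1 = Z.

As a check, the Euler characteristic is 3 − 3 = 0, which agrees with 1 − 1 = 0.

H_0 = Z,  H_1 = Z.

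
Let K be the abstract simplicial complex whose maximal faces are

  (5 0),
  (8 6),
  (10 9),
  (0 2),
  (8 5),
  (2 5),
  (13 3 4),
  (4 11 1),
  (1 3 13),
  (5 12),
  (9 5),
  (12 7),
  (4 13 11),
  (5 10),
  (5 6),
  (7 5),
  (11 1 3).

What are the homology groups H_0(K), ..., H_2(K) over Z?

H_0 = Z^2,  H_1 = Z^5,  H_2 = 0.

Fix the vertex order 0 < 1 < 2 < 3 < 4 < 5 < 6 < 7 < 8 < 9 < 10 < 11 < 12 < 13 and write every simplex with vertices in increasing order. Then dim K = 2 and the simplices of K are:

  0-simplices (14): [0], [1], [2], [3], [4], [5], [6], [7], [8], [9], [10], [11], [12], [13]
  1-simplices (22): (22 of them)
  2-simplices (5): [1,3,11], [1,3,13], [1,4,11], [3,4,13], [4,11,13]

Hence C_0 ≅ Z^14, C_1 ≅ Z^22, C_2 ≅ Z^5.

∂_1: C_1 → C_0 sends each edge [p,q] (with p < q) to q − p. For instance
  ∂[4,13] = [13] − [4].
This gives a 14×22 integer matrix of rank 12; reducing to Smith normal form yields diagonal entries (1,1,1,1,1,1,1,1,1,1,1,1).

Boundary ∂_2: C_2 → C_1 sends each 2-simplex [p,q,r] to [q,r] − [p,r] + [p,q]. For instance
  ∂[3,4,13] = [4,13] − [3,13] + [3,4],
  ∂[1,3,13] = [3,13] − [1,13] + [1,3].
The resulting 22×5 matrix has rank 5, and its Smith normal form has invariant factors (1,1,1,1,1).

Now H_k = ker ∂_k / im ∂_{k+1}, so:

  H_0: rank C_0 − rank ∂_1 = 14 − 12 = 2, and the invariant factors of ∂_1 are all 1, so H_0 = Z^2.
  H_1: rank ker ∂_1 − rank ∂_2 = (22 − 12) − 5 = 5, and the invariant factors of ∂_2 are all 1, so H_1 = Z^5.
  H_2: rank ker ∂_2 − rank ∂_3 = (5 − 5) − 0 = 0, and there is no ∂_3, so H_2 = 0.

(K is a triangulation of the disjoint union of a wedge of 4 circles and the Möbius band.)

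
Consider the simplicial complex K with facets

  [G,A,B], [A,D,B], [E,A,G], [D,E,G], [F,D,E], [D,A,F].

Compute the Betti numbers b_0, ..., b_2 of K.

b_0 = 1, b_1 = 1, b_2 = 0.

Take the total order A < B < D < E < F < G on the vertex set. Then K (dimension 2) consists of the simplices:

  0-simplices (6): A, B, D, E, F, G
  1-simplices (12): AB, AD, AE, AF, AG, BD, BG, DE, DF, DG, EF, EG
  2-simplices (6): ABD, ABG, ADF, AEG, DEF, DEG

so the chain groups are C_0 ≅ Z^6, C_1 ≅ Z^12, C_2 ≅ Z^6.

∂_1: C_1 → C_0 maps an edge to its endpoints' difference, ∂[p,q] = q − p.
This gives a 6×12 integer matrix of rank 5; reducing to Smith normal form yields diagonal entries (1,1,1,1,1).

Boundary ∂_2: C_2 → C_1 acts by ∂[p,q,r] = [q,r] − [p,r] + [p,q]. For instance
  ∂DEG = EG − DG + DE,
  ∂AEG = EG − AG + AE.
The resulting 12×6 matrix has rank 6, and its Smith normal form has invariant factors (1,1,1,1,1,1).

Now H_k = ker ∂_k / im ∂_{k+1}, so:

  H_0: rank C_0 − rank ∂_1 = 6 − 5 = 1, and the invariant factors of ∂_1 are all 1, so H_0 ≅ Z.
  H_1: rank ker ∂_1 − rank ∂_2 = (12 − 5) − 6 = 1, and the invariant factors of ∂_2 are all 1, so H_1 ≅ Z.
  H_2: rank ker ∂_2 − rank ∂_3 = (6 − 6) − 0 = 0, and there is no ∂_3, so H_2 ≅ 0.

Hence the Betti numbers are b_0 = 1, b_1 = 1, b_2 = 0.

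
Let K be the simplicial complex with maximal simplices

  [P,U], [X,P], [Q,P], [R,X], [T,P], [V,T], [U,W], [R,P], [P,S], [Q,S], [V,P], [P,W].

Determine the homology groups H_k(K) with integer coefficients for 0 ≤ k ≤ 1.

Fix the vertex order P < Q < R < S < T < U < V < W < X and write every simplex with vertices in increasing order. Then dim K = 1 and the simplices of K are:

  0-simplices (9): P, Q, R, S, T, U, V, W, X
  1-simplices (12): PQ, PR, PS, PT, PU, PV, PW, PX, QS, RX, TV, UW

giving chain groups C_0 ≅ Z^9, C_1 ≅ Z^12.

The boundary map ∂_1: C_1 → C_0 sends each edge [p,q] (with p < q) to q − p. For instance
  ∂RX = X − R.
The resulting 9×12 matrix has rank 8, and its Smith normal form has invariant factors (1,1,1,1,1,1,1,1).

From H_k ≅ ker(∂_k) / im(∂_{k+1}) we obtain:

  H_0: rank C_0 − rank ∂_1 = 9 − 8 = 1, and the invariant factors of ∂_1 are all 1, so H_0 = Z.
  H_1: rank ker ∂_1 − rank ∂_2 = (12 − 8) − 0 = 4, and there is no ∂_2, so H_1 = Z^4.

As a check, the Euler characteristic is 9 − 12 = -3, which agrees with 1 − 4 = -3.

H_0 ≅ Z,  H_1 ≅ Z^4.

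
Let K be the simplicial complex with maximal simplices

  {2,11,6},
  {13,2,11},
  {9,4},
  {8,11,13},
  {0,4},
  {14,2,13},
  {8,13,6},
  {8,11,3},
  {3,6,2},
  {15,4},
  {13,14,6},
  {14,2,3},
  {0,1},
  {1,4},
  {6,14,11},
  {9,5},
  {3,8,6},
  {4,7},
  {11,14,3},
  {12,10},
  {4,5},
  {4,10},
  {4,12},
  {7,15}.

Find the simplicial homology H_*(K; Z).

H_0 = Z^2,  H_1 = Z^4 ⊕ Z/2,  H_2 = 0.

Order the vertices as 0 < 1 < 2 < 3 < 4 < 5 < 6 < 7 < 8 < 9 < 10 < 11 < 12 < 13 < 14 < 15. Listing each simplex with vertices in this order, K has dimension 2 with simplices:

  0-simplices (16): [0], [1], [2], [3], [4], [5], [6], [7], [8], [9], [10], [11], [12], [13], [14], [15]
  1-simplices (30): (30 of them)
  2-simplices (12): [2,3,6], [2,3,14], [2,6,11], [2,11,13], [2,13,14], [3,6,8], [3,8,11], [3,11,14], [6,8,13], [6,11,14], [6,13,14], [8,11,13]

so the chain groups are C_0 ≅ Z^16, C_1 ≅ Z^30, C_2 ≅ Z^12.

Boundary ∂_1: C_1 → C_0 maps an edge to its endpoints' difference, ∂[p,q] = q − p. For instance
  ∂[2,11] = [11] − [2].
This gives a 16×30 integer matrix of rank 14; reducing to Smith normal form yields diagonal entries (1,1,1,1,1,1,1,1,1,1,1,1,1,1).

Boundary ∂_2: C_2 → C_1 sends each 2-simplex [p,q,r] to [q,r] − [p,r] + [p,q]. For instance
  ∂[2,6,11] = [6,11] − [2,11] + [2,6],
  ∂[6,8,13] = [8,13] − [6,13] + [6,8].
As a 30×12 matrix over Z this has rank 12, with invariant factors (1,1,1,1,1,1,1,1,1,1,1,2).

From H_k ≅ ker(∂_k) / im(∂_{k+1}) we obtain:

  H_0: rank C_0 − rank ∂_1 = 16 − 14 = 2, and the invariant factors of ∂_1 are all 1, so H_0 ≅ Z^2.
  H_1: rank ker ∂_1 − rank ∂_2 = (30 − 14) − 12 = 4, and ∂_2 has invariant factor 2 > 1, so H_1 ≅ Z^4 ⊕ Z/2.
  H_2: rank ker ∂_2 − rank ∂_3 = (12 − 12) − 0 = 0, and there is no ∂_3, so H_2 ≅ 0.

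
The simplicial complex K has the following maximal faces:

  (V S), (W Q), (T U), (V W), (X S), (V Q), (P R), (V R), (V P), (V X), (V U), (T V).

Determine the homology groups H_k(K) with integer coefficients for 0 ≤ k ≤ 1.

H_0 ≅ Z,  H_1 ≅ Z^4.

Fix the vertex order P < Q < R < S < T < U < V < W < X and write every simplex with vertices in increasing order. Then dim K = 1 and the simplices of K are:

  0-simplices (9): P, Q, R, S, T, U, V, W, X
  1-simplices (12): PR, PV, QV, QW, RV, SV, SX, TU, TV, UV, VW, VX

Hence C_0 ≅ Z^9, C_1 ≅ Z^12.

Boundary ∂_1: C_1 → C_0 sends each edge [p,q] (with p < q) to q − p. For instance
  ∂QW = W − Q.
This gives a 9×12 integer matrix of rank 8; reducing to Smith normal form yields diagonal entries (1,1,1,1,1,1,1,1).

Reading off H_k = ker ∂_k / im ∂_{k+1}:

  H_0: rank C_0 − rank ∂_1 = 9 − 8 = 1, and the invariant factors of ∂_1 are all 1, so H_0 = Z.
  H_1: rank ker ∂_1 − rank ∂_2 = (12 − 8) − 0 = 4, and there is no ∂_2, so H_1 = Z^4.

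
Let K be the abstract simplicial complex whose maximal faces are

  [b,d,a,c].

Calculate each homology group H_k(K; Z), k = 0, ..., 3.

Fix the vertex order a < b < c < d and write every simplex with vertices in increasing order. Then dim K = 3 and the simplices of K are:

  0-simplices (4): a, b, c, d
  1-simplices (6): ab, ac, ad, bc, bd, cd
  2-simplices (4): abc, abd, acd, bcd
  3-simplices (1): abcd

so the chain groups are C_0 ≅ Z^4, C_1 ≅ Z^6, C_2 ≅ Z^4, C_3 ≅ Z^1.

Boundary ∂_1: C_1 → C_0 sends each edge [p,q] (with p < q) to q − p. For instance
  ∂cd = d − c.
The resulting 4×6 matrix has rank 3, and its Smith normal form has invariant factors (1,1,1).

∂_2: C_2 → C_1 acts by ∂[p,q,r] = [q,r] − [p,r] + [p,q]. For instance
  ∂bcd = cd − bd + bc,
  ∂abd = bd − ad + ab.
The resulting 6×4 matrix has rank 3, and its Smith normal form has invariant factors (1,1,1).

∂_3: C_3 → C_2 sends each 3-simplex σ to the alternating sum Σ_i (−1)^i (σ with its i-th vertex removed). For instance
  ∂abcd = bcd − acd + abd − abc.
This gives a 4×1 integer matrix of rank 1; reducing to Smith normal form yields diagonal entries (1).

Now H_k = ker ∂_k / im ∂_{k+1}, so:

  H_0: rank C_0 − rank ∂_1 = 4 − 3 = 1, and the invariant factors of ∂_1 are all 1, so H_0 ≅ Z.
  H_1: rank ker ∂_1 − rank ∂_2 = (6 − 3) − 3 = 0, and the invariant factors of ∂_2 are all 1, so H_1 ≅ 0.
  H_2: rank ker ∂_2 − rank ∂_3 = (4 − 3) − 1 = 0, and the invariant factors of ∂_3 are all 1, so H_2 ≅ 0.
  H_3: rank ker ∂_3 − rank ∂_4 = (1 − 1) − 0 = 0, and there is no ∂_4, so H_3 ≅ 0.

As a check, the Euler characteristic is 4 − 6 + 4 − 1 = 1, which agrees with 1 − 0 + 0 − 0 = 1.

H_0 = Z,  H_1 = 0,  H_2 = 0,  H_3 = 0.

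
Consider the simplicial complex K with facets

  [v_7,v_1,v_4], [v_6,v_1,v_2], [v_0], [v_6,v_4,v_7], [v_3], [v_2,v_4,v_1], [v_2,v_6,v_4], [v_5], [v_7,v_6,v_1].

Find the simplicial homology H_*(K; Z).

Fix the vertex order v_0 < v_1 < v_2 < v_3 < v_4 < v_5 < v_6 < v_7 and write every simplex with vertices in increasing order. Then dim K = 2 and the simplices of K are:

  0-simplices (8): [v_0], [v_1], [v_2], [v_3], [v_4], [v_5], [v_6], [v_7]
  1-simplices (9): [v_1,v_2], [v_1,v_4], [v_1,v_6], [v_1,v_7], [v_2,v_4], [v_2,v_6], [v_4,v_6], [v_4,v_7], [v_6,v_7]
  2-simplices (6): [v_1,v_2,v_4], [v_1,v_2,v_6], [v_1,v_4,v_7], [v_1,v_6,v_7], [v_2,v_4,v_6], [v_4,v_6,v_7]

so the chain groups are C_0 ≅ Z^8, C_1 ≅ Z^9, C_2 ≅ Z^6.

∂_1: C_1 → C_0 sends each edge [p,q] (with p < q) to q − p. For instance
  ∂[v_6,v_7] = [v_7] − [v_6].
This gives a 8×9 integer matrix of rank 4; reducing to Smith normal form yields diagonal entries (1,1,1,1).

The boundary map ∂_2: C_2 → C_1 acts by ∂[p,q,r] = [q,r] − [p,r] + [p,q]. For instance
  ∂[v_1,v_2,v_4] = [v_2,v_4] − [v_1,v_4] + [v_1,v_2],
  ∂[v_2,v_4,v_6] = [v_4,v_6] − [v_2,v_6] + [v_2,v_4].
The 9×6 boundary matrix has rank 5 and Smith normal form diag(1,1,1,1,1).

From H_k ≅ ker(∂_k) / im(∂_{k+1}) we obtain:

  H_0: rank C_0 − rank ∂_1 = 8 − 4 = 4, and the invariant factors of ∂_1 are all 1, so H_0 = Z^4.
  H_1: rank ker ∂_1 − rank ∂_2 = (9 − 4) − 5 = 0, and the invariant factors of ∂_2 are all 1, so H_1 = 0.
  H_2: rank ker ∂_2 − rank ∂_3 = (6 − 5) − 0 = 1, and there is no ∂_3, so H_2 = Z.

(K is a triangulation of the disjoint union of the 2-sphere S^2 and a set of 3 points.)

H_0 ≅ Z^4,  H_1 = 0,  H_2 ≅ Z.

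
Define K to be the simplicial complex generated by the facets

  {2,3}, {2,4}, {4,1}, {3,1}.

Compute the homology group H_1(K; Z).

Order the vertices as 1 < 2 < 3 < 4. Listing each simplex with vertices in this order, K has dimension 1 with simplices:

  0-simplices (4): [1], [2], [3], [4]
  1-simplices (4): [1,3], [1,4], [2,3], [2,4]

Hence C_0 ≅ Z^4, C_1 ≅ Z^4.

∂_1: C_1 → C_0 sends each edge [p,q] (with p < q) to q − p. For instance
  ∂[1,4] = [4] − [1].
The 4×4 boundary matrix has rank 3 and Smith normal form diag(1,1,1).

From H_k ≅ ker(∂_k) / im(∂_{k+1}) we obtain:

  H_1: rank ker ∂_1 − rank ∂_2 = (4 − 3) − 0 = 1, and there is no ∂_2, so H_1 ≅ Z.

H_1 ≅ Z.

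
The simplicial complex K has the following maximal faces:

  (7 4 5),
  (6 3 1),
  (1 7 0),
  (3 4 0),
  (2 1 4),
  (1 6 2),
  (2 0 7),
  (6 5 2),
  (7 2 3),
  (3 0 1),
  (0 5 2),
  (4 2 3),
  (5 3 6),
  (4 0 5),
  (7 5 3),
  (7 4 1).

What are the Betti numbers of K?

Take the total order 0 < 1 < 2 < 3 < 4 < 5 < 6 < 7 on the vertex set. Then K (dimension 2) consists of the simplices:

  0-simplices (8): [0], [1], [2], [3], [4], [5], [6], [7]
  1-simplices (24): (24 of them)
  2-simplices (16): [0,1,3], [0,1,7], [0,2,5], [0,2,7], [0,3,4], [0,4,5], [1,2,4], [1,2,6], [1,3,6], [1,4,7], [2,3,4], [2,3,7], [2,5,6], [3,5,6], [3,5,7], [4,5,7]

so the chain groups are C_0 ≅ Z^8, C_1 ≅ Z^24, C_2 ≅ Z^16.

Boundary ∂_1: C_1 → C_0 sends each edge [p,q] (with p < q) to q − p. For instance
  ∂[5,7] = [7] − [5].
As a 8×24 matrix over Z this has rank 7, with invariant factors (1,1,1,1,1,1,1).

∂_2: C_2 → C_1 sends each 2-simplex [p,q,r] to [q,r] − [p,r] + [p,q]. For instance
  ∂[2,3,7] = [3,7] − [2,7] + [2,3],
  ∂[0,3,4] = [3,4] − [0,4] + [0,3].
The 24×16 boundary matrix has rank 15 and Smith normal form diag(1,1,1,1,1,1,1,1,1,1,1,1,1,1,1).

Now H_k = ker ∂_k / im ∂_{k+1}, so:

  H_0: rank C_0 − rank ∂_1 = 8 − 7 = 1, and the invariant factors of ∂_1 are all 1, so H_0 ≅ Z.
  H_1: rank ker ∂_1 − rank ∂_2 = (24 − 7) − 15 = 2, and the invariant factors of ∂_2 are all 1, so H_1 ≅ Z^2.
  H_2: rank ker ∂_2 − rank ∂_3 = (16 − 15) − 0 = 1, and there is no ∂_3, so H_2 ≅ Z.

Hence the Betti numbers are b_0 = 1, b_1 = 2, b_2 = 1.

b_0 = 1, b_1 = 2, b_2 = 1.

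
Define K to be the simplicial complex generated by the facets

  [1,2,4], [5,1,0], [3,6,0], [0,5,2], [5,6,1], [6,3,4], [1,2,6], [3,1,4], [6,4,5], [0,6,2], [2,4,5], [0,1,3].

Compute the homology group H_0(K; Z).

H_0 ≅ Z.

Order the vertices as 0 < 1 < 2 < 3 < 4 < 5 < 6. Listing each simplex with vertices in this order, K has dimension 2 with simplices:

  0-simplices (7): [0], [1], [2], [3], [4], [5], [6]
  1-simplices (18): [0,1], [0,2], [0,3], [0,5], [0,6], [1,2], [1,3], [1,4], [1,5], [1,6], [2,4], [2,5], [2,6], [3,4], [3,6], [4,5], [4,6], [5,6]
  2-simplices (12): [0,1,3], [0,1,5], [0,2,5], [0,2,6], [0,3,6], [1,2,4], [1,2,6], [1,3,4], [1,5,6], [2,4,5], [3,4,6], [4,5,6]

Hence C_0 ≅ Z^7, C_1 ≅ Z^18, C_2 ≅ Z^12.

The boundary map ∂_1: C_1 → C_0 is given by ∂[p,q] = [q] − [p].
This gives a 7×18 integer matrix of rank 6; reducing to Smith normal form yields diagonal entries (1,1,1,1,1,1).

Boundary ∂_2: C_2 → C_1 sends each 2-simplex [p,q,r] to [q,r] − [p,r] + [p,q]. For instance
  ∂[0,1,3] = [1,3] − [0,3] + [0,1],
  ∂[1,2,4] = [2,4] − [1,4] + [1,2].
As a 18×12 matrix over Z this has rank 12, with invariant factors (1,1,1,1,1,1,1,1,1,1,1,2).

Reading off H_k = ker ∂_k / im ∂_{k+1}:

  H_0: rank C_0 − rank ∂_1 = 7 − 6 = 1, and the invariant factors of ∂_1 are all 1, so H_0 ≅ Z.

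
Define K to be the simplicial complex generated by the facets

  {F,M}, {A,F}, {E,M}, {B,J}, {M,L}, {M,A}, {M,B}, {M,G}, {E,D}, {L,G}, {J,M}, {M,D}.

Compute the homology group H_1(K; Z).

Fix the vertex order A < B < D < E < F < G < J < L < M and write every simplex with vertices in increasing order. Then dim K = 1 and the simplices of K are:

  0-simplices (9): A, B, D, E, F, G, J, L, M
  1-simplices (12): AF, AM, BJ, BM, DE, DM, EM, FM, GL, GM, JM, LM

Hence C_0 ≅ Z^9, C_1 ≅ Z^12.

The boundary map ∂_1: C_1 → C_0 sends each edge [p,q] (with p < q) to q − p. For instance
  ∂BM = M − B.
This gives a 9×12 integer matrix of rank 8; reducing to Smith normal form yields diagonal entries (1,1,1,1,1,1,1,1).

Computing H_k = (kernel of ∂_k) / (image of ∂_{k+1}):

  H_1: rank ker ∂_1 − rank ∂_2 = (12 − 8) − 0 = 4, and there is no ∂_2, so H_1 = Z^4.

H_1 = Z^4.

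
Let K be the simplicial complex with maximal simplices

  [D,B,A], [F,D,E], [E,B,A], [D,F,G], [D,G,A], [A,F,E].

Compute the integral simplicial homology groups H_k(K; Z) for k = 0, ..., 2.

H_0 ≅ Z,  H_1 ≅ Z,  H_2 = 0.

Order the vertices as A < B < D < E < F < G. Listing each simplex with vertices in this order, K has dimension 2 with simplices:

  0-simplices (6): A, B, D, E, F, G
  1-simplices (12): AB, AD, AE, AF, AG, BD, BE, DE, DF, DG, EF, FG
  2-simplices (6): ABD, ABE, ADG, AEF, DEF, DFG

giving chain groups C_0 ≅ Z^6, C_1 ≅ Z^12, C_2 ≅ Z^6.

∂_1: C_1 → C_0 sends each edge [p,q] (with p < q) to q − p. For instance
  ∂AD = D − A.
This gives a 6×12 integer matrix of rank 5; reducing to Smith normal form yields diagonal entries (1,1,1,1,1).

∂_2: C_2 → C_1 sends each 2-simplex [p,q,r] to [q,r] − [p,r] + [p,q]. For instance
  ∂ABD = BD − AD + AB,
  ∂AEF = EF − AF + AE.
As a 12×6 matrix over Z this has rank 6, with invariant factors (1,1,1,1,1,1).

Computing H_k = (kernel of ∂_k) / (image of ∂_{k+1}):

  H_0: rank C_0 − rank ∂_1 = 6 − 5 = 1, and the invariant factors of ∂_1 are all 1, so H_0 ≅ Z.
  H_1: rank ker ∂_1 − rank ∂_2 = (12 − 5) − 6 = 1, and the invariant factors of ∂_2 are all 1, so H_1 ≅ Z.
  H_2: rank ker ∂_2 − rank ∂_3 = (6 − 6) − 0 = 0, and there is no ∂_3, so H_2 ≅ 0.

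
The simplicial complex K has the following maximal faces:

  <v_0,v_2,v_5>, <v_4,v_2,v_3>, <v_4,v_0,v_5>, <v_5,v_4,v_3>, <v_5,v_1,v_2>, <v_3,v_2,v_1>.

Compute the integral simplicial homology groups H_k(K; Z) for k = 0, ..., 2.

Take the total order v_0 < v_1 < v_2 < v_3 < v_4 < v_5 on the vertex set. Then K (dimension 2) consists of the simplices:

  0-simplices (6): [v_0], [v_1], [v_2], [v_3], [v_4], [v_5]
  1-simplices (12): [v_0,v_2], [v_0,v_4], [v_0,v_5], [v_1,v_2], [v_1,v_3], [v_1,v_5], [v_2,v_3], [v_2,v_4], [v_2,v_5], [v_3,v_4], [v_3,v_5], [v_4,v_5]
  2-simplices (6): [v_0,v_2,v_5], [v_0,v_4,v_5], [v_1,v_2,v_3], [v_1,v_2,v_5], [v_2,v_3,v_4], [v_3,v_4,v_5]

Hence C_0 ≅ Z^6, C_1 ≅ Z^12, C_2 ≅ Z^6.

The boundary map ∂_1: C_1 → C_0 sends each edge [p,q] (with p < q) to q − p.
As a 6×12 matrix over Z this has rank 5, with invariant factors (1,1,1,1,1).

Boundary ∂_2: C_2 → C_1 sends each 2-simplex [p,q,r] to [q,r] − [p,r] + [p,q]. For instance
  ∂[v_0,v_2,v_5] = [v_2,v_5] − [v_0,v_5] + [v_0,v_2],
  ∂[v_2,v_3,v_4] = [v_3,v_4] − [v_2,v_4] + [v_2,v_3].
This gives a 12×6 integer matrix of rank 6; reducing to Smith normal form yields diagonal entries (1,1,1,1,1,1).

Now H_k = ker ∂_k / im ∂_{k+1}, so:

  H_0: rank C_0 − rank ∂_1 = 6 − 5 = 1, and the invariant factors of ∂_1 are all 1, so H_0 ≅ Z.
  H_1: rank ker ∂_1 − rank ∂_2 = (12 − 5) − 6 = 1, and the invariant factors of ∂_2 are all 1, so H_1 ≅ Z.
  H_2: rank ker ∂_2 − rank ∂_3 = (6 − 6) − 0 = 0, and there is no ∂_3, so H_2 ≅ 0.

As a check, the Euler characteristic is 6 − 12 + 6 = 0, which agrees with 1 − 1 + 0 = 0.

H_0 = Z,  H_1 = Z,  H_2 = 0.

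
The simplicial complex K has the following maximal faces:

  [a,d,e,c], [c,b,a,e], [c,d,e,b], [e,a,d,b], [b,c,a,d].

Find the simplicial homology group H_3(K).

H_3 = Z.

K has 5 vertices, 10 edges, 10 triangles, 5 3-simplices.
rank ∂_3 = 4, rank ∂_4 = 0 ⇒ b_3 = 5 − 4 − 0 = 1. So H_3 = Z.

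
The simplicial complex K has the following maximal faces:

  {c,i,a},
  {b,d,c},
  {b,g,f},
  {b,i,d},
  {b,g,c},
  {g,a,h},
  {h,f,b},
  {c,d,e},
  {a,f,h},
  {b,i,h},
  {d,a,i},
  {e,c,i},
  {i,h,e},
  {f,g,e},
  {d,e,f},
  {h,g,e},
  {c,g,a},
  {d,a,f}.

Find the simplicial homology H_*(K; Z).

K has 9 vertices, 27 edges, 18 triangles.
rank ∂_0 = 0, rank ∂_1 = 8 ⇒ b_0 = 9 − 0 − 8 = 1; all invariant factors of ∂_1 are 1 so no torsion. So H_0 ≅ Z.
rank ∂_1 = 8, rank ∂_2 = 18 ⇒ b_1 = 27 − 8 − 18 = 1; ∂_2 has invariant factor(s) [2] giving torsion. So H_1 ≅ Z ⊕ Z/2Z.
rank ∂_2 = 18, rank ∂_3 = 0 ⇒ b_2 = 18 − 18 − 0 = 0. So H_2 ≅ 0.

H_0 ≅ Z,  H_1 ≅ Z ⊕ Z/2Z,  H_2 = 0.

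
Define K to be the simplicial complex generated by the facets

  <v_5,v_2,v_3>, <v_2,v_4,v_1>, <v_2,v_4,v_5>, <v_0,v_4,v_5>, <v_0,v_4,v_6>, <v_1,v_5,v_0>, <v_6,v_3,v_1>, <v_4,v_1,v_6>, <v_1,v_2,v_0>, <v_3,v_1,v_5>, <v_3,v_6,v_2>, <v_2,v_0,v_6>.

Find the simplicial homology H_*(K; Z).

K has 7 vertices, 18 edges, 12 triangles.
rank ∂_0 = 0, rank ∂_1 = 6 ⇒ b_0 = 7 − 0 − 6 = 1; all invariant factors of ∂_1 are 1 so no torsion. So H_0 = Z.
rank ∂_1 = 6, rank ∂_2 = 12 ⇒ b_1 = 18 − 6 − 12 = 0; ∂_2 has invariant factor(s) [2] giving torsion. So H_1 = Z/2Z.
rank ∂_2 = 12, rank ∂_3 = 0 ⇒ b_2 = 12 − 12 − 0 = 0. So H_2 = 0.

H_0 = Z,  H_1 = Z/2Z,  H_2 = 0.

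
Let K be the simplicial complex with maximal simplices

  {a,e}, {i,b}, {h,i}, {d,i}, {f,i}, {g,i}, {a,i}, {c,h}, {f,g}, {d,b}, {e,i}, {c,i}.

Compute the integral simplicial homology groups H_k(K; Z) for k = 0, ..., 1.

H_0 ≅ Z,  H_1 ≅ Z^4.

Order the vertices as a < b < c < d < e < f < g < h < i. Listing each simplex with vertices in this order, K has dimension 1 with simplices:

  0-simplices (9): a, b, c, d, e, f, g, h, i
  1-simplices (12): ae, ai, bd, bi, ch, ci, di, ei, fg, fi, gi, hi

so the chain groups are C_0 ≅ Z^9, C_1 ≅ Z^12.

∂_1: C_1 → C_0 sends each edge [p,q] (with p < q) to q − p. For instance
  ∂hi = i − h.
The 9×12 boundary matrix has rank 8 and Smith normal form diag(1,1,1,1,1,1,1,1).

Now H_k = ker ∂_k / im ∂_{k+1}, so:

  H_0: rank C_0 − rank ∂_1 = 9 − 8 = 1, and the invariant factors of ∂_1 are all 1, so H_0 ≅ Z.
  H_1: rank ker ∂_1 − rank ∂_2 = (12 − 8) − 0 = 4, and there is no ∂_2, so H_1 ≅ Z^4.

(K is a triangulation of a wedge of 4 circles.)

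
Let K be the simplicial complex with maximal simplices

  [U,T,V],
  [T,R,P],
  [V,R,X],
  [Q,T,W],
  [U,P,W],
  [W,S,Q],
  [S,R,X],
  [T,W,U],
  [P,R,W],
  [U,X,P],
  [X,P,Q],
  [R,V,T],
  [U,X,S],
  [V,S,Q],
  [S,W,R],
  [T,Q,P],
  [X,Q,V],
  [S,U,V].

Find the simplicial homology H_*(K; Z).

H_0 = Z,  H_1 = Z ⊕ Z/2,  H_2 = 0.

Take the total order P < Q < R < S < T < U < V < W < X on the vertex set. Then K (dimension 2) consists of the simplices:

  0-simplices (9): P, Q, R, S, T, U, V, W, X
  1-simplices (27): PQ, PR, PT, PU, PW, PX, QS, QT, QV, QW, QX, RS, RT, RV, RW, RX, SU, SV, SW, SX, TU, TV, TW, UV, UW, UX, VX
  2-simplices (18): PQT, PQX, PRT, PRW, PUW, PUX, QSV, QSW, QTW, QVX, RSW, RSX, RTV, RVX, SUV, SUX, TUV, TUW

Hence C_0 ≅ Z^9, C_1 ≅ Z^27, C_2 ≅ Z^18.

∂_1: C_1 → C_0 maps an edge to its endpoints' difference, ∂[p,q] = q − p.
This gives a 9×27 integer matrix of rank 8; reducing to Smith normal form yields diagonal entries (1,1,1,1,1,1,1,1).

The boundary map ∂_2: C_2 → C_1 maps a triangle to the signed sum of its edges. For instance
  ∂QVX = VX − QX + QV,
  ∂SUV = UV − SV + SU.
This gives a 27×18 integer matrix of rank 18; reducing to Smith normal form yields diagonal entries (1,1,1,1,1,1,1,1,1,1,1,1,1,1,1,1,1,2).

Computing H_k = (kernel of ∂_k) / (image of ∂_{k+1}):

  H_0: rank C_0 − rank ∂_1 = 9 − 8 = 1, and the invariant factors of ∂_1 are all 1, so H_0 ≅ Z.
  H_1: rank ker ∂_1 − rank ∂_2 = (27 − 8) − 18 = 1, and ∂_2 has invariant factor 2 > 1, so H_1 ≅ Z ⊕ Z/2.
  H_2: rank ker ∂_2 − rank ∂_3 = (18 − 18) − 0 = 0, and there is no ∂_3, so H_2 ≅ 0.

(K is a triangulation of the Klein bottle.)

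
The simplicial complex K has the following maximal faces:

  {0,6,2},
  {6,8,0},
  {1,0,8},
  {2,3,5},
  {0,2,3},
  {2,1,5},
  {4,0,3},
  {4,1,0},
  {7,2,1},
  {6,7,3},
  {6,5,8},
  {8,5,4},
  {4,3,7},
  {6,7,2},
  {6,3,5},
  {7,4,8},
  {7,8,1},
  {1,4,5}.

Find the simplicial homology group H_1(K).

Take the total order 0 < 1 < 2 < 3 < 4 < 5 < 6 < 7 < 8 on the vertex set. Then K (dimension 2) consists of the simplices:

  0-simplices (9): [0], [1], [2], [3], [4], [5], [6], [7], [8]
  1-simplices (27): (27 of them)
  2-simplices (18): [0,1,4], [0,1,8], [0,2,3], [0,2,6], [0,3,4], [0,6,8], [1,2,5], [1,2,7], [1,4,5], [1,7,8], [2,3,5], [2,6,7], [3,4,7], [3,5,6], [3,6,7], [4,5,8], [4,7,8], [5,6,8]

giving chain groups C_0 ≅ Z^9, C_1 ≅ Z^27, C_2 ≅ Z^18.

∂_1: C_1 → C_0 sends each edge [p,q] (with p < q) to q − p. For instance
  ∂[3,6] = [6] − [3].
The resulting 9×27 matrix has rank 8, and its Smith normal form has invariant factors (1,1,1,1,1,1,1,1).

Boundary ∂_2: C_2 → C_1 sends each 2-simplex [p,q,r] to [q,r] − [p,r] + [p,q]. For instance
  ∂[3,6,7] = [6,7] − [3,7] + [3,6],
  ∂[2,3,5] = [3,5] − [2,5] + [2,3].
As a 27×18 matrix over Z this has rank 18, with invariant factors (1,1,1,1,1,1,1,1,1,1,1,1,1,1,1,1,1,2).

From H_k ≅ ker(∂_k) / im(∂_{k+1}) we obtain:

  H_1: rank ker ∂_1 − rank ∂_2 = (27 − 8) − 18 = 1, and ∂_2 has invariant factor 2 > 1, so H_1 ≅ Z ⊕ Z/2.

H_1 ≅ Z ⊕ Z/2.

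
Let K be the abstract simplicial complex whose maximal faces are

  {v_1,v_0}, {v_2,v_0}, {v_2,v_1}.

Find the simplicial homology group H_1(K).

We work with the vertex ordering v_0 < v_1 < v_2. The simplices of K, each written with vertices in increasing order, are:

  0-simplices (3): [v_0], [v_1], [v_2]
  1-simplices (3): [v_0,v_1], [v_0,v_2], [v_1,v_2]

giving chain groups C_0 ≅ Z^3, C_1 ≅ Z^3.

∂_1: C_1 → C_0 maps an edge to its endpoints' difference, ∂[p,q] = q − p. For instance
  ∂[v_0,v_1] = [v_1] − [v_0].
The resulting 3×3 matrix has rank 2, and its Smith normal form has invariant factors (1,1).

Computing H_k = (kernel of ∂_k) / (image of ∂_{k+1}):

  H_1: rank ker ∂_1 − rank ∂_2 = (3 − 2) − 0 = 1, and there is no ∂_2, so H_1 = Z.

(K is a triangulation of the circle S^1.)

H_1 ≅ Z.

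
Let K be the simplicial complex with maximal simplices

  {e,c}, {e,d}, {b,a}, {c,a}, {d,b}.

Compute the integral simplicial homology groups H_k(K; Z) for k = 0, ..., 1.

K has 5 vertices, 5 edges.
rank ∂_0 = 0, rank ∂_1 = 4 ⇒ b_0 = 5 − 0 − 4 = 1; all invariant factors of ∂_1 are 1 so no torsion. So H_0 = Z.
rank ∂_1 = 4, rank ∂_2 = 0 ⇒ b_1 = 5 − 4 − 0 = 1. So H_1 = Z.

H_0 = Z,  H_1 = Z.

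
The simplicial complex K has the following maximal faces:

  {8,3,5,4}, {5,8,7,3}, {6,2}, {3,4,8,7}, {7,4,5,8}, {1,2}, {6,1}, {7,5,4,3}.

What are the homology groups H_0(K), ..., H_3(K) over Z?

We work with the vertex ordering 1 < 2 < 3 < 4 < 5 < 6 < 7 < 8. The simplices of K, each written with vertices in increasing order, are:

  0-simplices (8): [1], [2], [3], [4], [5], [6], [7], [8]
  1-simplices (13): [1,2], [1,6], [2,6], [3,4], [3,5], [3,7], [3,8], [4,5], [4,7], [4,8], [5,7], [5,8], [7,8]
  2-simplices (10): [3,4,5], [3,4,7], [3,4,8], [3,5,7], [3,5,8], [3,7,8], [4,5,7], [4,5,8], [4,7,8], [5,7,8]
  3-simplices (5): [3,4,5,7], [3,4,5,8], [3,4,7,8], [3,5,7,8], [4,5,7,8]

Hence C_0 ≅ Z^8, C_1 ≅ Z^13, C_2 ≅ Z^10, C_3 ≅ Z^5.

∂_1: C_1 → C_0 maps an edge to its endpoints' difference, ∂[p,q] = q − p. For instance
  ∂[1,6] = [6] − [1].
The 8×13 boundary matrix has rank 6 and Smith normal form diag(1,1,1,1,1,1).

Boundary ∂_2: C_2 → C_1 sends each 2-simplex [p,q,r] to [q,r] − [p,r] + [p,q]. For instance
  ∂[4,5,7] = [5,7] − [4,7] + [4,5],
  ∂[3,4,8] = [4,8] − [3,8] + [3,4].
This gives a 13×10 integer matrix of rank 6; reducing to Smith normal form yields diagonal entries (1,1,1,1,1,1).

Boundary ∂_3: C_3 → C_2 sends each 3-simplex σ to the alternating sum Σ_i (−1)^i (σ with its i-th vertex removed). For instance
  ∂[3,4,5,8] = [4,5,8] − [3,5,8] + [3,4,8] − [3,4,5],
  ∂[3,4,7,8] = [4,7,8] − [3,7,8] + [3,4,8] − [3,4,7].
This gives a 10×5 integer matrix of rank 4; reducing to Smith normal form yields diagonal entries (1,1,1,1).

Reading off H_k = ker ∂_k / im ∂_{k+1}:

  H_0: rank C_0 − rank ∂_1 = 8 − 6 = 2, and the invariant factors of ∂_1 are all 1, so H_0 = Z^2.
  H_1: rank ker ∂_1 − rank ∂_2 = (13 − 6) − 6 = 1, and the invariant factors of ∂_2 are all 1, so H_1 = Z.
  H_2: rank ker ∂_2 − rank ∂_3 = (10 − 6) − 4 = 0, and the invariant factors of ∂_3 are all 1, so H_2 = 0.
  H_3: rank ker ∂_3 − rank ∂_4 = (5 − 4) − 0 = 1, and there is no ∂_4, so H_3 = Z.

As a check, the Euler characteristic is 8 − 13 + 10 − 5 = 0, which agrees with 2 − 1 + 0 − 1 = 0.
(K is a triangulation of the disjoint union of the 3-sphere S^3 and the circle S^1.)

H_0 = Z^2,  H_1 = Z,  H_2 = 0,  H_3 = Z.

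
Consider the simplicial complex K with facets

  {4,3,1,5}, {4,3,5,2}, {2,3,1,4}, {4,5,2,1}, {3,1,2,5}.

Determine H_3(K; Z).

K has 5 vertices, 10 edges, 10 triangles, 5 3-simplices.
rank ∂_3 = 4, rank ∂_4 = 0 ⇒ b_3 = 5 − 4 − 0 = 1. So H_3 ≅ Z.

H_3 = Z.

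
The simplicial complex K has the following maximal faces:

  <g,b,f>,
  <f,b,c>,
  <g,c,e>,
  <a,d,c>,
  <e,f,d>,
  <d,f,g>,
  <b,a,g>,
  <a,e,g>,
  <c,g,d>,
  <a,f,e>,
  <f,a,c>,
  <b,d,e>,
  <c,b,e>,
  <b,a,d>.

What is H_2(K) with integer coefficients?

H_2 = Z.

Order the vertices as a < b < c < d < e < f < g. Listing each simplex with vertices in this order, K has dimension 2 with simplices:

  0-simplices (7): a, b, c, d, e, f, g
  1-simplices (21): ab, ac, ad, ae, af, ag, bc, bd, be, bf, bg, cd, ce, cf, cg, de, df, dg, ef, eg, fg
  2-simplices (14): abd, abg, acd, acf, aef, aeg, bce, bcf, bde, bfg, cdg, ceg, def, dfg

so the chain groups are C_0 ≅ Z^7, C_1 ≅ Z^21, C_2 ≅ Z^14.

Boundary ∂_1: C_1 → C_0 maps an edge to its endpoints' difference, ∂[p,q] = q − p. For instance
  ∂cd = d − c.
As a 7×21 matrix over Z this has rank 6, with invariant factors (1,1,1,1,1,1).

The boundary map ∂_2: C_2 → C_1 acts by ∂[p,q,r] = [q,r] − [p,r] + [p,q]. For instance
  ∂abd = bd − ad + ab,
  ∂def = ef − df + de.
The resulting 21×14 matrix has rank 13, and its Smith normal form has invariant factors (1,1,1,1,1,1,1,1,1,1,1,1,1).

Reading off H_k = ker ∂_k / im ∂_{k+1}:

  H_2: rank ker ∂_2 − rank ∂_3 = (14 − 13) − 0 = 1, and there is no ∂_3, so H_2 = Z.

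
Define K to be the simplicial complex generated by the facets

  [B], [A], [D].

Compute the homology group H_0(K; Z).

Order the vertices as A < B < D. Listing each simplex with vertices in this order, K has dimension 0 with simplices:

  0-simplices (3): A, B, D

giving chain groups C_0 ≅ Z^3.

Computing H_k = (kernel of ∂_k) / (image of ∂_{k+1}):

  H_0: rank C_0 − rank ∂_1 = 3 − 0 = 3, and there is no ∂_1, so H_0 ≅ Z^3.

(K is a triangulation of a set of 3 points.)

H_0 ≅ Z^3.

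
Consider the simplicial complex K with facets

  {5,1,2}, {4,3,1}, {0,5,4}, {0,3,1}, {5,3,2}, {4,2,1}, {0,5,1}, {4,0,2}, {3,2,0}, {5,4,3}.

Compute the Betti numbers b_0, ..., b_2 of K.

b_0 = 1, b_1 = 0, b_2 = 0.

We work with the vertex ordering 0 < 1 < 2 < 3 < 4 < 5. The simplices of K, each written with vertices in increasing order, are:

  0-simplices (6): [0], [1], [2], [3], [4], [5]
  1-simplices (15): [0,1], [0,2], [0,3], [0,4], [0,5], [1,2], [1,3], [1,4], [1,5], [2,3], [2,4], [2,5], [3,4], [3,5], [4,5]
  2-simplices (10): [0,1,3], [0,1,5], [0,2,3], [0,2,4], [0,4,5], [1,2,4], [1,2,5], [1,3,4], [2,3,5], [3,4,5]

giving chain groups C_0 ≅ Z^6, C_1 ≅ Z^15, C_2 ≅ Z^10.

The boundary map ∂_1: C_1 → C_0 is given by ∂[p,q] = [q] − [p].
As a 6×15 matrix over Z this has rank 5, with invariant factors (1,1,1,1,1).

The boundary map ∂_2: C_2 → C_1 maps a triangle to the signed sum of its edges. For instance
  ∂[0,4,5] = [4,5] − [0,5] + [0,4],
  ∂[0,1,5] = [1,5] − [0,5] + [0,1].
As a 15×10 matrix over Z this has rank 10, with invariant factors (1,1,1,1,1,1,1,1,1,2).

Now H_k = ker ∂_k / im ∂_{k+1}, so:

  H_0: rank C_0 − rank ∂_1 = 6 − 5 = 1, and the invariant factors of ∂_1 are all 1, so H_0 ≅ Z.
  H_1: rank ker ∂_1 − rank ∂_2 = (15 − 5) − 10 = 0, and ∂_2 has invariant factor 2 > 1, so H_1 ≅ Z/2.
  H_2: rank ker ∂_2 − rank ∂_3 = (10 − 10) − 0 = 0, and there is no ∂_3, so H_2 ≅ 0.

Hence the Betti numbers are b_0 = 1, b_1 = 0, b_2 = 0.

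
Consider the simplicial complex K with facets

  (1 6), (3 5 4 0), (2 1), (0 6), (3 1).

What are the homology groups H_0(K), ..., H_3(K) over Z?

Take the total order 0 < 1 < 2 < 3 < 4 < 5 < 6 on the vertex set. Then K (dimension 3) consists of the simplices:

  0-simplices (7): [0], [1], [2], [3], [4], [5], [6]
  1-simplices (10): [0,3], [0,4], [0,5], [0,6], [1,2], [1,3], [1,6], [3,4], [3,5], [4,5]
  2-simplices (4): [0,3,4], [0,3,5], [0,4,5], [3,4,5]
  3-simplices (1): [0,3,4,5]

giving chain groups C_0 ≅ Z^7, C_1 ≅ Z^10, C_2 ≅ Z^4, C_3 ≅ Z^1.

Boundary ∂_1: C_1 → C_0 is given by ∂[p,q] = [q] − [p]. For instance
  ∂[3,4] = [4] − [3].
This gives a 7×10 integer matrix of rank 6; reducing to Smith normal form yields diagonal entries (1,1,1,1,1,1).

The boundary map ∂_2: C_2 → C_1 acts by ∂[p,q,r] = [q,r] − [p,r] + [p,q]. For instance
  ∂[0,3,5] = [3,5] − [0,5] + [0,3],
  ∂[0,3,4] = [3,4] − [0,4] + [0,3].
The resulting 10×4 matrix has rank 3, and its Smith normal form has invariant factors (1,1,1).

∂_3: C_3 → C_2 sends each 3-simplex σ to the alternating sum Σ_i (−1)^i (σ with its i-th vertex removed). For instance
  ∂[0,3,4,5] = [3,4,5] − [0,4,5] + [0,3,5] − [0,3,4].
This gives a 4×1 integer matrix of rank 1; reducing to Smith normal form yields diagonal entries (1).

From H_k ≅ ker(∂_k) / im(∂_{k+1}) we obtain:

  H_0: rank C_0 − rank ∂_1 = 7 − 6 = 1, and the invariant factors of ∂_1 are all 1, so H_0 = Z.
  H_1: rank ker ∂_1 − rank ∂_2 = (10 − 6) − 3 = 1, and the invariant factors of ∂_2 are all 1, so H_1 = Z.
  H_2: rank ker ∂_2 − rank ∂_3 = (4 − 3) − 1 = 0, and the invariant factors of ∂_3 are all 1, so H_2 = 0.
  H_3: rank ker ∂_3 − rank ∂_4 = (1 − 1) − 0 = 0, and there is no ∂_4, so H_3 = 0.

As a check, the Euler characteristic is 7 − 10 + 4 − 1 = 0, which agrees with 1 − 1 + 0 − 0 = 0.

H_0 ≅ Z,  H_1 ≅ Z,  H_2 = 0,  H_3 = 0.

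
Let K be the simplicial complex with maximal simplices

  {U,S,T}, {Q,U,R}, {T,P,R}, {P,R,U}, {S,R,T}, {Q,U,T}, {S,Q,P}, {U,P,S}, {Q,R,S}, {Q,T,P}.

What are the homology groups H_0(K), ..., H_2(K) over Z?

H_0 ≅ Z,  H_1 ≅ Z/2,  H_2 = 0.

Order the vertices as P < Q < R < S < T < U. Listing each simplex with vertices in this order, K has dimension 2 with simplices:

  0-simplices (6): P, Q, R, S, T, U
  1-simplices (15): PQ, PR, PS, PT, PU, QR, QS, QT, QU, RS, RT, RU, ST, SU, TU
  2-simplices (10): PQS, PQT, PRT, PRU, PSU, QRS, QRU, QTU, RST, STU

so the chain groups are C_0 ≅ Z^6, C_1 ≅ Z^15, C_2 ≅ Z^10.

Boundary ∂_1: C_1 → C_0 sends each edge [p,q] (with p < q) to q − p.
As a 6×15 matrix over Z this has rank 5, with invariant factors (1,1,1,1,1).

The boundary map ∂_2: C_2 → C_1 maps a triangle to the signed sum of its edges. For instance
  ∂PSU = SU − PU + PS,
  ∂RST = ST − RT + RS.
As a 15×10 matrix over Z this has rank 10, with invariant factors (1,1,1,1,1,1,1,1,1,2).

Now H_k = ker ∂_k / im ∂_{k+1}, so:

  H_0: rank C_0 − rank ∂_1 = 6 − 5 = 1, and the invariant factors of ∂_1 are all 1, so H_0 = Z.
  H_1: rank ker ∂_1 − rank ∂_2 = (15 − 5) − 10 = 0, and ∂_2 has invariant factor 2 > 1, so H_1 = Z/2.
  H_2: rank ker ∂_2 − rank ∂_3 = (10 − 10) − 0 = 0, and there is no ∂_3, so H_2 = 0.

(K is a triangulation of the real projective plane RP^2.)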